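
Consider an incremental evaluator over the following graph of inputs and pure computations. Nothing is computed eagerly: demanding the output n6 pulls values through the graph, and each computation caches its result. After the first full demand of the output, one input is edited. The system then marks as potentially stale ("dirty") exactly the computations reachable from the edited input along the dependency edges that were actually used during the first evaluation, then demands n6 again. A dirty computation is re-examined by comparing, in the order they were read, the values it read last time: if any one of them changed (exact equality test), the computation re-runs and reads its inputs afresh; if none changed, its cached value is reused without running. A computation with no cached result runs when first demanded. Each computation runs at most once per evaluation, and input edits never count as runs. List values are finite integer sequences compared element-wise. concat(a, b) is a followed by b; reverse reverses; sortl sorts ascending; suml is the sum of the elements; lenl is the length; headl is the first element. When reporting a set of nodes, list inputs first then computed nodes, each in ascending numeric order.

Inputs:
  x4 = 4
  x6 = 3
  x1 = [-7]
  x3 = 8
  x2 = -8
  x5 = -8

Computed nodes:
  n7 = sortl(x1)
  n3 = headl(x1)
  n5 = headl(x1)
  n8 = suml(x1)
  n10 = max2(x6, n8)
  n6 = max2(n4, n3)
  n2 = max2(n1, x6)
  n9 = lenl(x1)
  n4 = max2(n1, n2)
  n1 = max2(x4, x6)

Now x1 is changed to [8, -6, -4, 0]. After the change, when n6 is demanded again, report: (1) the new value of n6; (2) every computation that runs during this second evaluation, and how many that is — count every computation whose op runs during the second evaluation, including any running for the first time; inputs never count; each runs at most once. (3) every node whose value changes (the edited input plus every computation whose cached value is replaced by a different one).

Initial pass — values computed on the first demand:
  n1 = max2(4, 3) = 4
  n2 = max2(4, 3) = 4
  n3 = headl([-7]) = -7
  n4 = max2(4, 4) = 4
  n6 = max2(4, -7) = 4

Second demand — change propagation:
  n3: re-runs because x1 [-7]->[8, -6, -4, 0]; new result 8.
  n6: re-runs because n3 -7->8; new result 8.

n6 now evaluates to 8.
Run set: n3, n6 (2 run).
Changed values: x1, n3, n6.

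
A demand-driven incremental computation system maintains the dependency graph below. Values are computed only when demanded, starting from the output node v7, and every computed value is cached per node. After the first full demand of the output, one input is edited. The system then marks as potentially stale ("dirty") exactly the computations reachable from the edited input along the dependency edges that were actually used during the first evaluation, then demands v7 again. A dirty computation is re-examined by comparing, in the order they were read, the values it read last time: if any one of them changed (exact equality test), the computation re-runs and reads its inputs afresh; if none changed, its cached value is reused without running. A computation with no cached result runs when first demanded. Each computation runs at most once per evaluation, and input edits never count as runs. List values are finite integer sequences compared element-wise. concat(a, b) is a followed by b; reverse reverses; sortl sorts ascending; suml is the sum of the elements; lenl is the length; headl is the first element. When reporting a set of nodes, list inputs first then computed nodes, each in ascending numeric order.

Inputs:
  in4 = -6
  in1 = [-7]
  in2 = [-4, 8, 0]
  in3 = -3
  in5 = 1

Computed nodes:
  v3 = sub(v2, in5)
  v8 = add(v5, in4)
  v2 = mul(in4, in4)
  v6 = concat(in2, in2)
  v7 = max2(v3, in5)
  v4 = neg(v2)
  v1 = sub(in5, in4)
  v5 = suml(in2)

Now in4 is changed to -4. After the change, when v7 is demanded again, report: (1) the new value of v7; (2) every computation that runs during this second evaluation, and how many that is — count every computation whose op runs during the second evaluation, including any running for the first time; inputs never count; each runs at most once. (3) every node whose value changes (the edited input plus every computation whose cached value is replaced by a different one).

New value of v7: 15.
Computations that run: v2, v3, v7 — 3 in total.
Values that change: in4, v2, v3, v7.

First evaluation (everything demanded from the output):
  v2 = mul(-6, -6) = 36
  v3 = sub(36, 1) = 35
  v7 = max2(35, 1) = 35

Propagation after the edit:
  v2: runs — in4 -6->-4; in4 -6->-4; result 16.
  v3: runs — v2 36->16; result 15.
  v7: runs — v3 35->15; result 15.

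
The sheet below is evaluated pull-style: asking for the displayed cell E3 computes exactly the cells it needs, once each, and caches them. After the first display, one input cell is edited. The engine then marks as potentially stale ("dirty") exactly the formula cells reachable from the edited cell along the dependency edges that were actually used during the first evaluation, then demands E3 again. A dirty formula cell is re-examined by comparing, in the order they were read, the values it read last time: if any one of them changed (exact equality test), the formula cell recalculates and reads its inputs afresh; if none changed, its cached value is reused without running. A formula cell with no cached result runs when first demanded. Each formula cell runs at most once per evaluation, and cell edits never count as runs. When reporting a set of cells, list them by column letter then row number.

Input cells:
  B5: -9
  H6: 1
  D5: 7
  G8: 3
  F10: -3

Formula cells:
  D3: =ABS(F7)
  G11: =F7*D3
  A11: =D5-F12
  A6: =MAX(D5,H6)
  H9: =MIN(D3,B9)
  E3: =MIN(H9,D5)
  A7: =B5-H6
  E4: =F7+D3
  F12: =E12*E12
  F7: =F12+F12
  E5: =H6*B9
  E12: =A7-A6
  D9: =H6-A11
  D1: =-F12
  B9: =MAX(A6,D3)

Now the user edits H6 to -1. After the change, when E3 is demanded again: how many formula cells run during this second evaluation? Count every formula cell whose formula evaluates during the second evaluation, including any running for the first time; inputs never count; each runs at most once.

9 formula cells run: A6, A7, B9, D3, E3, E12, F7, F12, H9.

First demand of the output computes:
  A6 = MAX(7, 1) = 7
  A7 = -9 - 1 = -10
  E12 = -10 - 7 = -17
  F12 = -17 * -17 = 289
  F7 = 289 + 289 = 578
  D3 = ABS(578) = 578
  B9 = MAX(7, 578) = 578
  H9 = MIN(578, 578) = 578
  E3 = MIN(578, 7) = 7

After the edit, cleaning proceeds:
  A6: a read changed (H6 1->-1) — executes, giving 7 — identical to its old value.
  A7: a read changed (H6 1->-1) — executes, giving -8.
  E12: a read changed (A7 -10->-8) — executes, giving -15.
  F12: a read changed (E12 -17->-15; E12 -17->-15) — executes, giving 225.
  F7: a read changed (F12 289->225; F12 289->225) — executes, giving 450.
  D3: a read changed (F7 578->450) — executes, giving 450.
  B9: a read changed (D3 578->450) — executes, giving 450.
  H9: a read changed (D3 578->450; B9 578->450) — executes, giving 450.
  E3: a read changed (H9 578->450) — executes, giving 7 — identical to its old value.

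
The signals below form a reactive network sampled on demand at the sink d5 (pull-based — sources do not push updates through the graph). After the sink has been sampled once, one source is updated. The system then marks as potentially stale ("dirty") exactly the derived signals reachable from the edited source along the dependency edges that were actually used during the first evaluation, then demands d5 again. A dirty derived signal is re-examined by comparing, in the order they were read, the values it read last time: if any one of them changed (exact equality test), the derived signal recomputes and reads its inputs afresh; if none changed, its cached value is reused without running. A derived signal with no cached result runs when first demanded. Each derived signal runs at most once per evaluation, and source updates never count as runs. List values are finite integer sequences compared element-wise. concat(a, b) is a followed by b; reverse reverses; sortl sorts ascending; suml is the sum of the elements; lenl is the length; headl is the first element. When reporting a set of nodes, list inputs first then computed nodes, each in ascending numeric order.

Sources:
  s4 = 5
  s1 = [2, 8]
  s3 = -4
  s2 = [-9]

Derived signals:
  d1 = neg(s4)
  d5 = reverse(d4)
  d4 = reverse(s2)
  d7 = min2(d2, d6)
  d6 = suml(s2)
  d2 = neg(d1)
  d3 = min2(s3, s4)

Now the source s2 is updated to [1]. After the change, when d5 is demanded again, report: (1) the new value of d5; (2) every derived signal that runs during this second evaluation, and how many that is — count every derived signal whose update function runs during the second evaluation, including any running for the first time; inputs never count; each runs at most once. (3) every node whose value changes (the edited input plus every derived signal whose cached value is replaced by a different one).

d5 now evaluates to [1].
Run set: d4, d5 (2 run).
Changed values: s2, d4, d5.

Initial pass — values computed on the first demand:
  d4 = reverse([-9]) = [-9]
  d5 = reverse([-9]) = [-9]

Second demand — change propagation:
  d4: re-runs because s2 [-9]->[1]; new result [1].
  d5: re-runs because d4 [-9]->[1]; new result [1].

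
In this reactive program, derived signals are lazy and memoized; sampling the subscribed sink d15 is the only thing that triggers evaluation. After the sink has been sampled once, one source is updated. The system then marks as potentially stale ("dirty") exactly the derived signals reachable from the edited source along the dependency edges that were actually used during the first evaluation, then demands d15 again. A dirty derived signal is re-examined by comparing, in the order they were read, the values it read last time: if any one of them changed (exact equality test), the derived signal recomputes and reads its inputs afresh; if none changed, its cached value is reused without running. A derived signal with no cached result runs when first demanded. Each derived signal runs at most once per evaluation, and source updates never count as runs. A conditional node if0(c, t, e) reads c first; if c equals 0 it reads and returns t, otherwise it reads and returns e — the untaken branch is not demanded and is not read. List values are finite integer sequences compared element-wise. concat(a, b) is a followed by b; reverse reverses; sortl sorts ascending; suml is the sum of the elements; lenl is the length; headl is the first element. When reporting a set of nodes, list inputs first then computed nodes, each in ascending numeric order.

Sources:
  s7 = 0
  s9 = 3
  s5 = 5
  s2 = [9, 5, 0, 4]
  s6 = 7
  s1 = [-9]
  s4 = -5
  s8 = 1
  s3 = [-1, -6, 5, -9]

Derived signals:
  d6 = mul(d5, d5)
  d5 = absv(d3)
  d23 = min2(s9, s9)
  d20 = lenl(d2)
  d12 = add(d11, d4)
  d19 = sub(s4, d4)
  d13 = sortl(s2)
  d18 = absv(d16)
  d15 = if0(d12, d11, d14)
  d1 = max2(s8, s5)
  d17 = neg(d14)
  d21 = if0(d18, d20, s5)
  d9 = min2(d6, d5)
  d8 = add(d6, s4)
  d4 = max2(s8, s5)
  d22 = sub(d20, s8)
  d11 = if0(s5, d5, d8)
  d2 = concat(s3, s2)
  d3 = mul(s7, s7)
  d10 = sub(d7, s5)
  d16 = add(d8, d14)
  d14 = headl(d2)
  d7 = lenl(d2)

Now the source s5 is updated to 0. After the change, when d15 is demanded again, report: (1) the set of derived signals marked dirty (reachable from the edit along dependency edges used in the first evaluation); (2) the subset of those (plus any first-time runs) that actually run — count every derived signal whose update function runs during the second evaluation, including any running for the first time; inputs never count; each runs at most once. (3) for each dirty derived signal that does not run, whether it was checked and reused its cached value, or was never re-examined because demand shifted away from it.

The edit dirties: d4, d11, d12, d15.
6 derived signals run: d2, d4, d11, d12, d14, d15.
No dirty derived signal escaped a run.
Note the branch switch — d2, d14 had no cache and run now for the first time.

First demand of the output computes:
  d3 = mul(0, 0) = 0
  d4 = max2(1, 5) = 5
  d5 = absv(0) = 0
  d6 = mul(0, 0) = 0
  d8 = add(0, -5) = -5
  d11 = if0(s5=5 -> else branch d8) = -5
  d12 = add(-5, 5) = 0
  d15 = if0(d12=0 -> then branch d11) = -5

After the edit, cleaning proceeds:
  d2: had never run; runs now, result [-1, -6, 5, -9, 9, 5, 0, 4].
  d4: a read changed (s5 5->0) — executes, giving 1.
  d11: a read changed (s5 5->0) — executes, giving 0.
  d12: a read changed (d11 -5->0; d4 5->1) — executes, giving 1.
  d14: had never run; runs now, result -1.
  d15: a read changed (d12 0->1; d11 -5->0) — executes, giving -1.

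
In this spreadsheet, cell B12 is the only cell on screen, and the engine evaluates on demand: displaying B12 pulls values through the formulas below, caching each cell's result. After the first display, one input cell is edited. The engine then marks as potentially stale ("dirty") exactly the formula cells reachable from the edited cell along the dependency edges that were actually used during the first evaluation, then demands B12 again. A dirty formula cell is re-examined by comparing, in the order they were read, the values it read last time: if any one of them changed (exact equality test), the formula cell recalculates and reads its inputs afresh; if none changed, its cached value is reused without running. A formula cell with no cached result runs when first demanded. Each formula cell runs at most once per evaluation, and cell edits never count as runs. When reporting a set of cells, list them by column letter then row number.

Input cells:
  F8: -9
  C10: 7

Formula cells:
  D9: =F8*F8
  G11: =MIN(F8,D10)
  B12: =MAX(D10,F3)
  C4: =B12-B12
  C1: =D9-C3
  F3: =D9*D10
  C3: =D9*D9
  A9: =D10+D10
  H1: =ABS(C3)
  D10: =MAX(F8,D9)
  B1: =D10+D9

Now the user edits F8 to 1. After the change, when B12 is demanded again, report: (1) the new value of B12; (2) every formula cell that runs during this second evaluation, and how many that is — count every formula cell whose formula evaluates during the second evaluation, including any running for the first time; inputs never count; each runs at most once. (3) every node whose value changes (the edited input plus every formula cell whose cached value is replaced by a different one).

Initial pass — values computed on the first demand:
  D9 = -9 * -9 = 81
  D10 = MAX(-9, 81) = 81
  F3 = 81 * 81 = 6561
  B12 = MAX(81, 6561) = 6561

Second demand — change propagation:
  D9: re-runs because F8 -9->1; F8 -9->1; new result 1.
  D10: re-runs because F8 -9->1; D9 81->1; new result 1.
  F3: re-runs because D9 81->1; D10 81->1; new result 1.
  B12: re-runs because D10 81->1; F3 6561->1; new result 1.

B12 now evaluates to 1.
Run set: B12, D9, D10, F3 (4 run).
Changed values: B12, D9, D10, F3, F8.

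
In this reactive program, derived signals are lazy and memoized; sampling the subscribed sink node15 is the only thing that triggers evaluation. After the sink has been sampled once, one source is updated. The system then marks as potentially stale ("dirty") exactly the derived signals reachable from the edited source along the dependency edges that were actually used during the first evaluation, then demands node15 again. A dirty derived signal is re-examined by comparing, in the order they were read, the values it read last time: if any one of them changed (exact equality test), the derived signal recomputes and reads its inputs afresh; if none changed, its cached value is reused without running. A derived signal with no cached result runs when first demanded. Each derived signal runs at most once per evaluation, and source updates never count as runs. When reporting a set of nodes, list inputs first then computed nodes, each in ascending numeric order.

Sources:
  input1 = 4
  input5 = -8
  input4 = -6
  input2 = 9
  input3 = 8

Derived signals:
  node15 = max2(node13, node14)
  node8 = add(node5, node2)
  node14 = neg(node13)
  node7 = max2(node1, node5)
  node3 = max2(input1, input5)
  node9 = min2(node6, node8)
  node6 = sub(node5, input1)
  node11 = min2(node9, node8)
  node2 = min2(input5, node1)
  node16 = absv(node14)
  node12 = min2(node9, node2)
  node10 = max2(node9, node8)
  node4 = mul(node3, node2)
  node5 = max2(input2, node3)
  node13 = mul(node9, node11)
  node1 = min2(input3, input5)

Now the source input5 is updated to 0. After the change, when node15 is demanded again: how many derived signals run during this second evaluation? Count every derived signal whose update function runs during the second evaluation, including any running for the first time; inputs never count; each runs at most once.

9 derived signals run: node1, node2, node3, node8, node9, node11, node13, node14, node15.
Note where the cutoff bites: node5 is checked, finds nothing changed, and keeps its cache.

First demand of the output computes:
  node1 = min2(8, -8) = -8
  node2 = min2(-8, -8) = -8
  node3 = max2(4, -8) = 4
  node5 = max2(9, 4) = 9
  node6 = sub(9, 4) = 5
  node8 = add(9, -8) = 1
  node9 = min2(5, 1) = 1
  node11 = min2(1, 1) = 1
  node13 = mul(1, 1) = 1
  node14 = neg(1) = -1
  node15 = max2(1, -1) = 1

After the edit, cleaning proceeds:
  node1: a read changed (input5 -8->0) — executes, giving 0.
  node2: a read changed (input5 -8->0; node1 -8->0) — executes, giving 0.
  node3: a read changed (input5 -8->0) — executes, giving 4 — identical to its old value.
  node5: dirty, but its reads are unchanged (input2 unchanged, node3 unchanged); cached 9 stands.
  node6: dirty, but its reads are unchanged (node5 unchanged, input1 unchanged); cached 5 stands.
  node8: a read changed (node2 -8->0) — executes, giving 9.
  node9: a read changed (node8 1->9) — executes, giving 5.
  node11: a read changed (node9 1->5; node8 1->9) — executes, giving 5.
  node13: a read changed (node9 1->5; node11 1->5) — executes, giving 25.
  node14: a read changed (node13 1->25) — executes, giving -25.
  node15: a read changed (node13 1->25; node14 -1->-25) — executes, giving 25.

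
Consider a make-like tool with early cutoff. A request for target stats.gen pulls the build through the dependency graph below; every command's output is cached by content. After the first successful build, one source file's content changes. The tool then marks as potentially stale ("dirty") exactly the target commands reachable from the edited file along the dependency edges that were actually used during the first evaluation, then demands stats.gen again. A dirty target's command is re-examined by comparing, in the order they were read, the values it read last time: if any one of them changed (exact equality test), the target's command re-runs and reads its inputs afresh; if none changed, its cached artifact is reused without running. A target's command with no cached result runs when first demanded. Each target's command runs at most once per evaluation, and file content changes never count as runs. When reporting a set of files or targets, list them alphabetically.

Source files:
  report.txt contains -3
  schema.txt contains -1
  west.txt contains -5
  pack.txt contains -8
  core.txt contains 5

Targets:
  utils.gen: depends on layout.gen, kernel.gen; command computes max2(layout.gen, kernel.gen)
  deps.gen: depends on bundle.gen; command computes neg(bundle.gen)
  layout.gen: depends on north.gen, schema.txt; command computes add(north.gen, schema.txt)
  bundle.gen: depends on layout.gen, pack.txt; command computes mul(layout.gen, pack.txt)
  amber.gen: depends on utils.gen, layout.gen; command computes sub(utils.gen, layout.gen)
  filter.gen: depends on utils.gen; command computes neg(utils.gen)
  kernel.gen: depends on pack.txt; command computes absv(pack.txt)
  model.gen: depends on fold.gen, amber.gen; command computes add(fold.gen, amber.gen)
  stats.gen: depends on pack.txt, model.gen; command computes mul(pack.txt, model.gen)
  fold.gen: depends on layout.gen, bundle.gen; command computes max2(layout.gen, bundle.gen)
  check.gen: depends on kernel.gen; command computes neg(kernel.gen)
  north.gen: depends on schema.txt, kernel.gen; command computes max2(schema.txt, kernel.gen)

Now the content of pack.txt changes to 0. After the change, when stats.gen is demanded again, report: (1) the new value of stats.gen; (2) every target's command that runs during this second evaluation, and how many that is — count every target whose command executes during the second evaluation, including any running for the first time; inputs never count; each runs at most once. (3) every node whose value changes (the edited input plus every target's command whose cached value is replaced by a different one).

First demand of the output computes:
  kernel.gen = absv(-8) = 8
  north.gen = max2(-1, 8) = 8
  layout.gen = add(8, -1) = 7
  bundle.gen = mul(7, -8) = -56
  fold.gen = max2(7, -56) = 7
  utils.gen = max2(7, 8) = 8
  amber.gen = sub(8, 7) = 1
  model.gen = add(7, 1) = 8
  stats.gen = mul(-8, 8) = -64

After the edit, cleaning proceeds:
  kernel.gen: a read changed (pack.txt -8->0) — executes, giving 0.
  north.gen: a read changed (kernel.gen 8->0) — executes, giving 0.
  layout.gen: a read changed (north.gen 8->0) — executes, giving -1.
  bundle.gen: a read changed (layout.gen 7->-1; pack.txt -8->0) — executes, giving 0.
  fold.gen: a read changed (layout.gen 7->-1; bundle.gen -56->0) — executes, giving 0.
  utils.gen: a read changed (layout.gen 7->-1; kernel.gen 8->0) — executes, giving 0.
  amber.gen: a read changed (utils.gen 8->0; layout.gen 7->-1) — executes, giving 1 — identical to its old value.
  model.gen: a read changed (fold.gen 7->0) — executes, giving 1.
  stats.gen: a read changed (pack.txt -8->0; model.gen 8->1) — executes, giving 0.

Demanding stats.gen again yields 0.
9 target commands run: amber.gen, bundle.gen, fold.gen, kernel.gen, layout.gen, model.gen, north.gen, stats.gen, utils.gen.
The nodes whose values change: bundle.gen, fold.gen, kernel.gen, layout.gen, model.gen, north.gen, pack.txt, stats.gen, utils.gen.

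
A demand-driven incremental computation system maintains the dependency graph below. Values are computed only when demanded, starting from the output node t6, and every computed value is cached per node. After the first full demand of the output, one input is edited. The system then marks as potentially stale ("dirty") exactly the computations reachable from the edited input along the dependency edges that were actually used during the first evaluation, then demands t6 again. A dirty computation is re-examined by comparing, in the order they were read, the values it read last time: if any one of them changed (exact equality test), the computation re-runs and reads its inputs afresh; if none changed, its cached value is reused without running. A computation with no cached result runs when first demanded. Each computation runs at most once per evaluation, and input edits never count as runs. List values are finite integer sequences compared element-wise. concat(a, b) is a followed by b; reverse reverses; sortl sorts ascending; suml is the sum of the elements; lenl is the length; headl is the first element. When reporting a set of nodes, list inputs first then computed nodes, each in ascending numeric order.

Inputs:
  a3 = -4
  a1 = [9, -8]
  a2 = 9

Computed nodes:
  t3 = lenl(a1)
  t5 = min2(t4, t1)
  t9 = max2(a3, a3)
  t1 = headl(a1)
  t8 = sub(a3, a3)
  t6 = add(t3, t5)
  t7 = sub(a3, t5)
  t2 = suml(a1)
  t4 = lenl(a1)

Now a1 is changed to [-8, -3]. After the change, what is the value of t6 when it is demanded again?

New value of t6: -6.

First evaluation (everything demanded from the output):
  t1 = headl([9, -8]) = 9
  t3 = lenl([9, -8]) = 2
  t4 = lenl([9, -8]) = 2
  t5 = min2(2, 9) = 2
  t6 = add(2, 2) = 4

Propagation after the edit:
  t1: runs — a1 [9, -8]->[-8, -3]; result -8.
  t3: runs — a1 [9, -8]->[-8, -3]; result 2 (same value as before).
  t4: runs — a1 [9, -8]->[-8, -3]; result 2 (same value as before).
  t5: runs — t1 9->-8; result -8.
  t6: runs — t5 2->-8; result -6.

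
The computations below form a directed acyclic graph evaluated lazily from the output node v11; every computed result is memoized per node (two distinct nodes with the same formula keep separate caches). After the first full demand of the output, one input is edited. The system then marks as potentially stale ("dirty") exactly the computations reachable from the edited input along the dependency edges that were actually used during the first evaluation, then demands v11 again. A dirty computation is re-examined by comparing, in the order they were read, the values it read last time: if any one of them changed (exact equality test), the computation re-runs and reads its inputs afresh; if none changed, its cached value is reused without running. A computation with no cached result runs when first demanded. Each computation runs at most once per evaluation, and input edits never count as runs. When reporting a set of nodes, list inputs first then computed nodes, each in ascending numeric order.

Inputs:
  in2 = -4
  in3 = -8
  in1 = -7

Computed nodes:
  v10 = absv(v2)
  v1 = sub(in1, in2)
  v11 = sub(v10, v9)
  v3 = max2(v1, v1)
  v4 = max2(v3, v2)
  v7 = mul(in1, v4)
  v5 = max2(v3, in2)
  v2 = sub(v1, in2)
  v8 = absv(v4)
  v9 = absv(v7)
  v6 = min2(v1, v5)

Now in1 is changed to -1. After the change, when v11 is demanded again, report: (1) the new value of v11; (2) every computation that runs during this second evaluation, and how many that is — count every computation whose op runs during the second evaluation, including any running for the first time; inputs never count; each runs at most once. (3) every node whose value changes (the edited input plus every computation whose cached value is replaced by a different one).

First demand of the output computes:
  v1 = sub(-7, -4) = -3
  v2 = sub(-3, -4) = 1
  v3 = max2(-3, -3) = -3
  v4 = max2(-3, 1) = 1
  v7 = mul(-7, 1) = -7
  v9 = absv(-7) = 7
  v10 = absv(1) = 1
  v11 = sub(1, 7) = -6

After the edit, cleaning proceeds:
  v1: a read changed (in1 -7->-1) — executes, giving 3.
  v2: a read changed (v1 -3->3) — executes, giving 7.
  v3: a read changed (v1 -3->3; v1 -3->3) — executes, giving 3.
  v4: a read changed (v3 -3->3; v2 1->7) — executes, giving 7.
  v7: a read changed (in1 -7->-1; v4 1->7) — executes, giving -7 — identical to its old value.
  v9: dirty, but its reads are unchanged (v7 unchanged); cached 7 stands.
  v10: a read changed (v2 1->7) — executes, giving 7.
  v11: a read changed (v10 1->7) — executes, giving 0.

Note where the cutoff bites: v9 is checked, finds nothing changed, and keeps its cache.

Demanding v11 again yields 0.
7 computations run: v1, v2, v3, v4, v7, v10, v11.
The nodes whose values change: in1, v1, v2, v3, v4, v10, v11.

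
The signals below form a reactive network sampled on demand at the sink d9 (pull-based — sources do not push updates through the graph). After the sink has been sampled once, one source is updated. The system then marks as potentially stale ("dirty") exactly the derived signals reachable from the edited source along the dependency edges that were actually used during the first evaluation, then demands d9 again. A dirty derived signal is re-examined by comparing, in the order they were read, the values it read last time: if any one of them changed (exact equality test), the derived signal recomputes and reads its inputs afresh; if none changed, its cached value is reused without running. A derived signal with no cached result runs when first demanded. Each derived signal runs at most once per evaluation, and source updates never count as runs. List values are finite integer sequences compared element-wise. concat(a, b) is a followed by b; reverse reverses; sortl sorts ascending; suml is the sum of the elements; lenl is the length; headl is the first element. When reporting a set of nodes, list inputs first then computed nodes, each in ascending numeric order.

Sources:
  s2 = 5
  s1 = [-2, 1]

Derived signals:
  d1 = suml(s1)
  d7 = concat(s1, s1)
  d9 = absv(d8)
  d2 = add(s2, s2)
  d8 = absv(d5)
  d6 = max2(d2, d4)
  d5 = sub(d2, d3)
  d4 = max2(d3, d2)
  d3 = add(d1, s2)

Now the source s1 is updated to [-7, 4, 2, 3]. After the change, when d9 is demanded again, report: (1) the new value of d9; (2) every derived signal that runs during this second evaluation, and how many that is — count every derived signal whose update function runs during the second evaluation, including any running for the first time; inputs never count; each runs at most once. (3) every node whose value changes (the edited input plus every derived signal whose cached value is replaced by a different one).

d9 now evaluates to 3.
Run set: d1, d3, d5, d8, d9 (5 run).
Changed values: s1, d1, d3, d5, d8, d9.

Initial pass — values computed on the first demand:
  d1 = suml([-2, 1]) = -1
  d2 = add(5, 5) = 10
  d3 = add(-1, 5) = 4
  d5 = sub(10, 4) = 6
  d8 = absv(6) = 6
  d9 = absv(6) = 6

Second demand — change propagation:
  d1: re-runs because s1 [-2, 1]->[-7, 4, 2, 3]; new result 2.
  d3: re-runs because d1 -1->2; new result 7.
  d5: re-runs because d3 4->7; new result 3.
  d8: re-runs because d5 6->3; new result 3.
  d9: re-runs because d8 6->3; new result 3.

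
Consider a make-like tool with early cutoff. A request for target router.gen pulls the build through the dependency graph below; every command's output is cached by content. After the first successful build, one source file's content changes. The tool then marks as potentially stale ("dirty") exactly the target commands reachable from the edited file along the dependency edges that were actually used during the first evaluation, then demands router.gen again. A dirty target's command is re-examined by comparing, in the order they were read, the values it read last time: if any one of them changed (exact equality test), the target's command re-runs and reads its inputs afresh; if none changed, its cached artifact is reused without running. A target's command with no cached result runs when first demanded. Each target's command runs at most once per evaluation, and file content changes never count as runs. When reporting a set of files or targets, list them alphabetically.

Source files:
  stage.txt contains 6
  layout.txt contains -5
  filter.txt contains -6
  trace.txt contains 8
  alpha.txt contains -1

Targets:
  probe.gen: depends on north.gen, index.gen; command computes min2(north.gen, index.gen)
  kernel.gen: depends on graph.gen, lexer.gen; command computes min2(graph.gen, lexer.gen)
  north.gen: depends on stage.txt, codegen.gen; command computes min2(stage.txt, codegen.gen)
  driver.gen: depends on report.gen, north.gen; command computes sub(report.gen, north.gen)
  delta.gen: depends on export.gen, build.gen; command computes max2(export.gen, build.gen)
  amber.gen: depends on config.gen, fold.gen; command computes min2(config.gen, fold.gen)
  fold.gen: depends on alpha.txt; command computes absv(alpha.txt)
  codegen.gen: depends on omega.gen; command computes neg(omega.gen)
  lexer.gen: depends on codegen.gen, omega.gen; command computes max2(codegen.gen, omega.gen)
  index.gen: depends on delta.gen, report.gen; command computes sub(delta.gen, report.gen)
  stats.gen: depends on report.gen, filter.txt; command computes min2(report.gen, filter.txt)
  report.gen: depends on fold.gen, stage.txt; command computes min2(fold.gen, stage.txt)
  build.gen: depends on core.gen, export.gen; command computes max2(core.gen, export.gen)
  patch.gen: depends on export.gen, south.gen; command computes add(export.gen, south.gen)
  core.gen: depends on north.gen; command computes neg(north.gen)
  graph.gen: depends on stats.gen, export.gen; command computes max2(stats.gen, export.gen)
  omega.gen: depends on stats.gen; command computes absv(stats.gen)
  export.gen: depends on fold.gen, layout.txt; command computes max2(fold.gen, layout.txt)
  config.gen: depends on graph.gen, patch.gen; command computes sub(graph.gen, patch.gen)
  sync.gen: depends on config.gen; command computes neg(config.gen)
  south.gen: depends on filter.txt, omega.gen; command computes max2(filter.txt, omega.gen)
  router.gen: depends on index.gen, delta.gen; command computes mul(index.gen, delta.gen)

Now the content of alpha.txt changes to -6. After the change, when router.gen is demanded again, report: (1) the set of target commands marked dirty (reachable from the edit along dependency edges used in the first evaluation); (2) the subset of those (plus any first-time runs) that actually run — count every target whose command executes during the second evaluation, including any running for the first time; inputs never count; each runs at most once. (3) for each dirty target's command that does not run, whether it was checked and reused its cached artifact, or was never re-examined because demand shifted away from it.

First demand of the output computes:
  fold.gen = absv(-1) = 1
  export.gen = max2(1, -5) = 1
  report.gen = min2(1, 6) = 1
  stats.gen = min2(1, -6) = -6
  omega.gen = absv(-6) = 6
  codegen.gen = neg(6) = -6
  north.gen = min2(6, -6) = -6
  core.gen = neg(-6) = 6
  build.gen = max2(6, 1) = 6
  delta.gen = max2(1, 6) = 6
  index.gen = sub(6, 1) = 5
  router.gen = mul(5, 6) = 30

After the edit, cleaning proceeds:
  fold.gen: a read changed (alpha.txt -1->-6) — executes, giving 6.
  export.gen: a read changed (fold.gen 1->6) — executes, giving 6.
  report.gen: a read changed (fold.gen 1->6) — executes, giving 6.
  stats.gen: a read changed (report.gen 1->6) — executes, giving -6 — identical to its old value.
  omega.gen: dirty, but its reads are unchanged (stats.gen unchanged); cached 6 stands.
  codegen.gen: dirty, but its reads are unchanged (omega.gen unchanged); cached -6 stands.
  north.gen: dirty, but its reads are unchanged (stage.txt unchanged, codegen.gen unchanged); cached -6 stands.
  core.gen: dirty, but its reads are unchanged (north.gen unchanged); cached 6 stands.
  build.gen: a read changed (export.gen 1->6) — executes, giving 6 — identical to its old value.
  delta.gen: a read changed (export.gen 1->6) — executes, giving 6 — identical to its old value.
  index.gen: a read changed (report.gen 1->6) — executes, giving 0.
  router.gen: a read changed (index.gen 5->0) — executes, giving 0.

Note where the cutoff bites: omega.gen is checked, finds nothing changed, and keeps its cache.

The edit dirties: build.gen, codegen.gen, core.gen, delta.gen, export.gen, fold.gen, index.gen, north.gen, omega.gen, report.gen, router.gen, stats.gen.
8 target commands run: build.gen, delta.gen, export.gen, fold.gen, index.gen, report.gen, router.gen, stats.gen.
Cache hits after checking: codegen.gen, core.gen, north.gen, omega.gen.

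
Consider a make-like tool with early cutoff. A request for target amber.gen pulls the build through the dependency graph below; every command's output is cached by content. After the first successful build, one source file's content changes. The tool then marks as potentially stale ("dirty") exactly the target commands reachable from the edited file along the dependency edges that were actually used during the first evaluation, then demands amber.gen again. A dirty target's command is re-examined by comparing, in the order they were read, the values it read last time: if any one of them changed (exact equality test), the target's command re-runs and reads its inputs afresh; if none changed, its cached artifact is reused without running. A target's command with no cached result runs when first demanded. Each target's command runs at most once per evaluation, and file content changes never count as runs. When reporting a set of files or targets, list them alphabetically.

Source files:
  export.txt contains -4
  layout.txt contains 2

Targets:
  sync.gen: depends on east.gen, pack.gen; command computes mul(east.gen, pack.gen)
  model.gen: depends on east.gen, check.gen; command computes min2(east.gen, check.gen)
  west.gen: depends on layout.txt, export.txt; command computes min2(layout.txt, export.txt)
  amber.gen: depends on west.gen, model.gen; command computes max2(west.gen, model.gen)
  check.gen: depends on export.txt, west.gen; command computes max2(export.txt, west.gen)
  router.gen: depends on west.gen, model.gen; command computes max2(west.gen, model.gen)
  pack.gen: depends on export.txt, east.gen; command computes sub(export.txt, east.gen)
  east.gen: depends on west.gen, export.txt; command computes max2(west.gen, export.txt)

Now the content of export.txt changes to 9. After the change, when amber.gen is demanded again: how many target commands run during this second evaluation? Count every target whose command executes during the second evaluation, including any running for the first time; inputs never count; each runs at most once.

First demand of the output computes:
  west.gen = min2(2, -4) = -4
  check.gen = max2(-4, -4) = -4
  east.gen = max2(-4, -4) = -4
  model.gen = min2(-4, -4) = -4
  amber.gen = max2(-4, -4) = -4

After the edit, cleaning proceeds:
  west.gen: a read changed (export.txt -4->9) — executes, giving 2.
  check.gen: a read changed (export.txt -4->9; west.gen -4->2) — executes, giving 9.
  east.gen: a read changed (west.gen -4->2; export.txt -4->9) — executes, giving 9.
  model.gen: a read changed (east.gen -4->9; check.gen -4->9) — executes, giving 9.
  amber.gen: a read changed (west.gen -4->2; model.gen -4->9) — executes, giving 9.

5 target commands run: amber.gen, check.gen, east.gen, model.gen, west.gen.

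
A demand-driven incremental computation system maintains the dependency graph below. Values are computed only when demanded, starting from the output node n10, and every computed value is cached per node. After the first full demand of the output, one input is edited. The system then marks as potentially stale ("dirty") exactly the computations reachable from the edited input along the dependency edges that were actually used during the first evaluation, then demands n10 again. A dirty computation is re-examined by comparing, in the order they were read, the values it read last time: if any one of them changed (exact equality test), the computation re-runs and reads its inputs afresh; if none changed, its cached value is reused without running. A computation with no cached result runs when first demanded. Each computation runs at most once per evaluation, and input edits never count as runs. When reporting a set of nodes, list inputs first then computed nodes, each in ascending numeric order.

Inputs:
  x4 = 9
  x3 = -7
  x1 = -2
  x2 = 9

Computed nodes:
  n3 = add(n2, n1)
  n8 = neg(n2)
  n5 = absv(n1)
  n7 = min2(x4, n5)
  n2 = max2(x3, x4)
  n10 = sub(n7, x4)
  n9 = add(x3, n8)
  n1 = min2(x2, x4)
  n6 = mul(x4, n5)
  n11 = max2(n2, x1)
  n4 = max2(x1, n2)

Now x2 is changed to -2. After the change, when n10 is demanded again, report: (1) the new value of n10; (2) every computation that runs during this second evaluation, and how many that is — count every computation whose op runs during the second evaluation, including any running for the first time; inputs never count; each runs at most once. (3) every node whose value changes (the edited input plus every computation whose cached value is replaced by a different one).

First evaluation (everything demanded from the output):
  n1 = min2(9, 9) = 9
  n5 = absv(9) = 9
  n7 = min2(9, 9) = 9
  n10 = sub(9, 9) = 0

Propagation after the edit:
  n1: runs — x2 9->-2; result -2.
  n5: runs — n1 9->-2; result 2.
  n7: runs — n5 9->2; result 2.
  n10: runs — n7 9->2; result -7.

New value of n10: -7.
Computations that run: n1, n5, n7, n10 — 4 in total.
Values that change: x2, n1, n5, n7, n10.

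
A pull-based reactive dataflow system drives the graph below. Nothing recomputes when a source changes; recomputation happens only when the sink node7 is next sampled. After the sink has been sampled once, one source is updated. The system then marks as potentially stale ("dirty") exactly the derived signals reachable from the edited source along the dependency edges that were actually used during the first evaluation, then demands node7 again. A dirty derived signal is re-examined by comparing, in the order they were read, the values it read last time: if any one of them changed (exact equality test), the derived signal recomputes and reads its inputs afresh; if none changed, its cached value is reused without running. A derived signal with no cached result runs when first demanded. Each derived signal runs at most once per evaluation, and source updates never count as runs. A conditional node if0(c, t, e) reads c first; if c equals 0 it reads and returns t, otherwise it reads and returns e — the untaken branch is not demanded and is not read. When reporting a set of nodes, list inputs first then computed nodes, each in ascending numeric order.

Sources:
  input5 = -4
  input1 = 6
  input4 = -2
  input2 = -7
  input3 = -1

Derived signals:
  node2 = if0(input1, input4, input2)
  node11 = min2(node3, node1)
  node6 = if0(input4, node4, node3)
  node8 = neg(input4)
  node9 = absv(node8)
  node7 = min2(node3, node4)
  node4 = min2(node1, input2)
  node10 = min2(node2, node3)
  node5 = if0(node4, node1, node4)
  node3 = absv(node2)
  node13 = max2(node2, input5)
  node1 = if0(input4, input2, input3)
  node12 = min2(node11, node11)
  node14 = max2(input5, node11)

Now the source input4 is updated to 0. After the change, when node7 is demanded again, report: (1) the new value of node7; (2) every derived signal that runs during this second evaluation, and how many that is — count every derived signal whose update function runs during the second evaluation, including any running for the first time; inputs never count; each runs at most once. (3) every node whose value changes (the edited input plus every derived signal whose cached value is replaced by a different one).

First evaluation (everything demanded from the output):
  node1 = if0(input4=-2 -> else branch input3) = -1
  node2 = if0(input1=6 -> else branch input2) = -7
  node3 = absv(-7) = 7
  node4 = min2(-1, -7) = -7
  node7 = min2(7, -7) = -7

Propagation after the edit:
  node1: runs — input4 -2->0; result -7.
  node4: runs — node1 -1->-7; result -7 (same value as before).
  node7: checked — values it read are unchanged (node3 unchanged, node4 unchanged); reused cached -7 without running.

Key observation: the change is absorbed at node4 — it re-runs but produces the same value, and the output's value is unchanged.

New value of node7: -7.
Derived signals that run: node1, node4 — 2 in total.
Values that change: input4, node1.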